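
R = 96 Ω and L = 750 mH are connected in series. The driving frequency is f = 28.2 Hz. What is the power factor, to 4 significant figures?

0.5856

ω = 2πf = 177.2 rad/s
X_L = ωL = 132.9 Ω
Z = 96.00 + j132.9 Ω
|Z| = √(96.00² + 132.9²) = 163.9 Ω
∠Z = arctan(132.9/96.00) = 54.16°
cos φ = cos(54.16°) = 0.5856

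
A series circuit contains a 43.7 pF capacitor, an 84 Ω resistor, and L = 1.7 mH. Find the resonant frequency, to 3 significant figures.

ω₀ = 1/√(LC) = 1/√(0.0017 × 4.37e-11) = 3.669e+06 rad/s
f₀ = ω₀/(2π) = 584 kHz

584 kHz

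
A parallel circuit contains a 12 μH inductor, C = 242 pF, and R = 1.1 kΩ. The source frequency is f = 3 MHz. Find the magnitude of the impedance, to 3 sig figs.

ω = 2πf = 1.885e+07 rad/s
X_L = ωL = 226 Ω
X_C = 1/(ωC) = 219 Ω
Parallel: admittances add. Y = 1/R + 1/(jωL) + jωC
Y = (0.000909 + j0.000141) S
|Y| = 0.000920 S → |Z| = 1/|Y| = 1090 Ω, ∠Z = −∠Y = -8.79°

1090 Ω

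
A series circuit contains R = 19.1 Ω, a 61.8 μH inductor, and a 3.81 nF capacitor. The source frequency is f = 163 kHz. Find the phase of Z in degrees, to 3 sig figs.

ω = 2πf = 1.024e+06 rad/s
X_L = ωL = 63.3 Ω
X_C = 1/(ωC) = 256 Ω
Net reactance X = X_L − X_C = -193 Ω
Z = 19.1 − j193 Ω
|Z| = √(19.1² + 193²) = 194 Ω
∠Z = arctan(-193/19.1) = -84.3°

-84.3°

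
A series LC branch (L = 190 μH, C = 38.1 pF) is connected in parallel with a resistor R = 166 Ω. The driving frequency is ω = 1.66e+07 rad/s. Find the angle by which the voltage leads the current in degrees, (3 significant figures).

X_L = ωL = 3150 Ω
X_C = 1/(ωC) = 1580 Ω
Branch 1: Z₁ = R = 166 Ω
Branch 2 (series LC): Z₂ = j(X_L − X_C) = j1570 Ω
Parallel: Z = Z₁Z₂/(Z₁+Z₂), |Z| = 165 Ω, ∠Z = 6.02°

6.02°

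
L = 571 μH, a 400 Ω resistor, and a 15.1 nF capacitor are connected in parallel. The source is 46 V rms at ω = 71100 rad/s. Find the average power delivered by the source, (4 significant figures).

5.290 W

X_L = ωL = 40.60 Ω
X_C = 1/(ωC) = 931.4 Ω
Parallel: admittances add. Y = 1/R + 1/(jωL) + jωC
Y = (0.002500 − j0.02356) S
|Y| = 0.02369 S → |Z| = 1/|Y| = 42.21 Ω, ∠Z = −∠Y = 83.94°
I = V/|Z| = 1.090 A
P = VI cos φ = 46 × 1.090 × cos(83.94°) = 5.290 W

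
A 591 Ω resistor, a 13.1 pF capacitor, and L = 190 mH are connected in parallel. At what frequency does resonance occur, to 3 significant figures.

ω₀ = 1/√(LC) = 1/√(0.19 × 1.31e-11) = 633900 rad/s
f₀ = ω₀/(2π) = 101 kHz

101 kHz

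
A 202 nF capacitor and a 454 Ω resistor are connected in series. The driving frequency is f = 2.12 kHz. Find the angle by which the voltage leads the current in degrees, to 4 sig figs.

ω = 2πf = 13320 rad/s
X_C = 1/(ωC) = 371.6 Ω
Z = 454.0 − j371.6 Ω
|Z| = √(454.0² + 371.6²) = 586.7 Ω
∠Z = arctan(-371.6/454.0) = -39.30°

-39.30°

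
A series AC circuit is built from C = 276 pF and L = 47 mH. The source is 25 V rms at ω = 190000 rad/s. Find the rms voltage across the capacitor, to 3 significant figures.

X_L = ωL = 8930 Ω
X_C = 1/(ωC) = 19100 Ω
Net reactance X = X_L − X_C = -10100 Ω
Z = − j10100 Ω
|Z| = √(0² + 10100²) = 10100 Ω
I = V/|Z| = 2.47 mA
V_C = I·|Z_C| = 0.00247 × 19100 = 47.0 V

47.0 V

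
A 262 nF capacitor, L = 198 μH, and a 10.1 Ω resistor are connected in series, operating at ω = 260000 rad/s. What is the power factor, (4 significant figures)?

0.2647

X_L = ωL = 51.48 Ω
X_C = 1/(ωC) = 14.68 Ω
Net reactance X = X_L − X_C = 36.80 Ω
Z = 10.10 + j36.80 Ω
|Z| = √(10.10² + 36.80²) = 38.16 Ω
∠Z = arctan(36.80/10.10) = 74.65°
cos φ = cos(74.65°) = 0.2647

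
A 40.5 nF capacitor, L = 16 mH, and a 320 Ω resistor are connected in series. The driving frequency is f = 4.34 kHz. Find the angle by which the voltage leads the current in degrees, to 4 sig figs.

ω = 2πf = 27270 rad/s
X_L = ωL = 436.3 Ω
X_C = 1/(ωC) = 905.5 Ω
Net reactance X = X_L − X_C = -469.2 Ω
Z = 320.0 − j469.2 Ω
|Z| = √(320.0² + 469.2²) = 567.9 Ω
∠Z = arctan(-469.2/320.0) = -55.70°

-55.70°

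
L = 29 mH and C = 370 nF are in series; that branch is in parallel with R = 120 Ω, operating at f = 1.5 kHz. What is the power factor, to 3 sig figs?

ω = 2πf = 9425 rad/s
X_L = ωL = 273 Ω
X_C = 1/(ωC) = 287 Ω
Branch 1: Z₁ = R = 120 Ω
Branch 2 (series LC): Z₂ = j(X_L − X_C) = −j13.4 Ω
Parallel: Z = Z₁Z₂/(Z₁+Z₂), |Z| = 13.4 Ω, ∠Z = -83.6°
cos φ = cos(-83.6°) = 0.111

0.111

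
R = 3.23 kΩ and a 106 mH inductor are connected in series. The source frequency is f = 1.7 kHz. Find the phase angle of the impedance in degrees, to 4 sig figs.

19.32°

ω = 2πf = 10680 rad/s
X_L = ωL = 1132 Ω
Z = 3230 + j1132 Ω
|Z| = √(3230² + 1132²) = 3423 Ω
∠Z = arctan(1132/3230) = 19.32°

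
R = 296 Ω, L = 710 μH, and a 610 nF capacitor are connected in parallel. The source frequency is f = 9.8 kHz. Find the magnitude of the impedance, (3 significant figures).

66.4 Ω

ω = 2πf = 61580 rad/s
X_L = ωL = 43.7 Ω
X_C = 1/(ωC) = 26.6 Ω
Parallel: admittances add. Y = 1/R + 1/(jωL) + jωC
Y = (0.00338 + j0.0147) S
|Y| = 0.0151 S → |Z| = 1/|Y| = 66.4 Ω, ∠Z = −∠Y = -77.0°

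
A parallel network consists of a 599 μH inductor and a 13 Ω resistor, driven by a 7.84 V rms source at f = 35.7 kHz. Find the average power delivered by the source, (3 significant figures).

4.73 W

ω = 2πf = 224300 rad/s
X_L = ωL = 134 Ω
Parallel: admittances add. Y = 1/R + 1/(jωL)
Y = (0.0769 − j0.00744) S
|Y| = 0.0773 S → |Z| = 1/|Y| = 12.9 Ω, ∠Z = −∠Y = 5.53°
I = V/|Z| = 606 mA
P = VI cos φ = 7.84 × 0.606 × cos(5.53°) = 4.73 W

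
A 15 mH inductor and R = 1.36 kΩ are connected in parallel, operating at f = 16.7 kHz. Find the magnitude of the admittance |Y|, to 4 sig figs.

971.8 μS

ω = 2πf = 104900 rad/s
X_L = ωL = 1574 Ω
Parallel: admittances add. Y = 1/R + 1/(jωL)
Y = (0.0007353 − j0.0006353) S
|Y| = 0.0009718 S → |Z| = 1/|Y| = 1029 Ω, ∠Z = −∠Y = 40.83°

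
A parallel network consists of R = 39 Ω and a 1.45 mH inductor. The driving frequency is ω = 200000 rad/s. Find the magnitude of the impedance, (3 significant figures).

X_L = ωL = 290 Ω
Parallel: admittances add. Y = 1/R + 1/(jωL)
Y = (0.0256 − j0.00345) S
|Y| = 0.0259 S → |Z| = 1/|Y| = 38.7 Ω, ∠Z = −∠Y = 7.66°

38.7 Ω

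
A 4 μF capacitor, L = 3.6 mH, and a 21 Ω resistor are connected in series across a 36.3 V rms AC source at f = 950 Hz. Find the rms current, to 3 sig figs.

ω = 2πf = 5969 rad/s
X_L = ωL = 21.5 Ω
X_C = 1/(ωC) = 41.9 Ω
Net reactance X = X_L − X_C = -20.4 Ω
Z = 21.0 − j20.4 Ω
|Z| = √(21.0² + 20.4²) = 29.3 Ω
I = V/|Z| = 36.3/29.3 = 1.24 A

1.24 A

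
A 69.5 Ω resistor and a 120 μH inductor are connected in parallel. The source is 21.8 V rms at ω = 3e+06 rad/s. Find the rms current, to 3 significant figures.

319 mA

X_L = ωL = 360 Ω
Parallel: admittances add. Y = 1/R + 1/(jωL)
Y = (0.0144 − j0.00278) S
|Y| = 0.0147 S → |Z| = 1/|Y| = 68.2 Ω, ∠Z = −∠Y = 10.9°
I = V/|Z| = 21.8/68.2 = 319 mA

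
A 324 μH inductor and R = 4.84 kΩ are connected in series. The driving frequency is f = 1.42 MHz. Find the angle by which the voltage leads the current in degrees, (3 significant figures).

ω = 2πf = 8.922e+06 rad/s
X_L = ωL = 2890 Ω
Z = 4840 + j2890 Ω
|Z| = √(4840² + 2890²) = 5640 Ω
∠Z = arctan(2890/4840) = 30.8°

30.8°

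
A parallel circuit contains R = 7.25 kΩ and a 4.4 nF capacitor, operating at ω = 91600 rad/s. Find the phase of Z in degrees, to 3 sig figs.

X_C = 1/(ωC) = 2480 Ω
Parallel: admittances add. Y = 1/R + jωC
Y = (0.000138 + j0.000403) S
|Y| = 0.000426 S → |Z| = 1/|Y| = 2350 Ω, ∠Z = −∠Y = -71.1°

-71.1°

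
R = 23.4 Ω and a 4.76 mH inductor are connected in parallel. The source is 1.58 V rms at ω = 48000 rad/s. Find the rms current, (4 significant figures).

X_L = ωL = 228.5 Ω
Parallel: admittances add. Y = 1/R + 1/(jωL)
Y = (0.04274 − j0.004377) S
|Y| = 0.04296 S → |Z| = 1/|Y| = 23.28 Ω, ∠Z = −∠Y = 5.848°
I = V/|Z| = 1.58/23.28 = 67.87 mA

67.87 mA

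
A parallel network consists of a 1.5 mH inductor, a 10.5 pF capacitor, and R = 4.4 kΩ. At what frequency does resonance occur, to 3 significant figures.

1.27 MHz

ω₀ = 1/√(LC) = 1/√(0.0015 × 1.05e-11) = 7.968e+06 rad/s
f₀ = ω₀/(2π) = 1.27 MHz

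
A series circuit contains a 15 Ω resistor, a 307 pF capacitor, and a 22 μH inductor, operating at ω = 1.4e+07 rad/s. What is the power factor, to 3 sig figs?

X_L = ωL = 308 Ω
X_C = 1/(ωC) = 233 Ω
Net reactance X = X_L − X_C = 75.3 Ω
Z = 15.0 + j75.3 Ω
|Z| = √(15.0² + 75.3²) = 76.8 Ω
∠Z = arctan(75.3/15.0) = 78.7°
cos φ = cos(78.7°) = 0.195

0.195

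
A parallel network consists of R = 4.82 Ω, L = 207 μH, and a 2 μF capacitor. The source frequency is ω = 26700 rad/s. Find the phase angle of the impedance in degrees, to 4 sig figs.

X_L = ωL = 5.527 Ω
X_C = 1/(ωC) = 18.73 Ω
Parallel: admittances add. Y = 1/R + 1/(jωL) + jωC
Y = (0.2075 − j0.1275) S
|Y| = 0.2435 S → |Z| = 1/|Y| = 4.106 Ω, ∠Z = −∠Y = 31.58°

31.58°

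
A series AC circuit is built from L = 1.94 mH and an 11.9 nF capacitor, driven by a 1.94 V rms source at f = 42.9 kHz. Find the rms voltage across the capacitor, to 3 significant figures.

ω = 2πf = 269500 rad/s
X_L = ωL = 523 Ω
X_C = 1/(ωC) = 312 Ω
Net reactance X = X_L − X_C = 211 Ω
Z = j211 Ω
|Z| = √(0² + 211²) = 211 Ω
I = V/|Z| = 9.19 mA
V_C = I·|Z_C| = 0.00919 × 312 = 2.86 V

2.86 V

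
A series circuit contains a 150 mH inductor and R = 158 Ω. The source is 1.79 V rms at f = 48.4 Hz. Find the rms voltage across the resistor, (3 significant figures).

1.72 V

ω = 2πf = 304.1 rad/s
X_L = ωL = 45.6 Ω
Z = 158 + j45.6 Ω
|Z| = √(158² + 45.6²) = 164 Ω
I = V/|Z| = 10.9 mA
V_R = I·|Z_R| = 0.0109 × 158 = 1.72 V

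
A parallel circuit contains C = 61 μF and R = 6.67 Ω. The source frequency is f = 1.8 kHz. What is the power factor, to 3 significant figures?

0.212

ω = 2πf = 11310 rad/s
X_C = 1/(ωC) = 1.45 Ω
Parallel: admittances add. Y = 1/R + jωC
Y = (0.150 + j0.690) S
|Y| = 0.706 S → |Z| = 1/|Y| = 1.42 Ω, ∠Z = −∠Y = -77.7°
cos φ = cos(-77.7°) = 0.212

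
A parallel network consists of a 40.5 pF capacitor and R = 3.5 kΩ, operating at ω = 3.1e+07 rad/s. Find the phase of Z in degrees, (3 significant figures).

-77.2°

X_C = 1/(ωC) = 796 Ω
Parallel: admittances add. Y = 1/R + jωC
Y = (0.000286 + j0.00126) S
|Y| = 0.00129 S → |Z| = 1/|Y| = 777 Ω, ∠Z = −∠Y = -77.2°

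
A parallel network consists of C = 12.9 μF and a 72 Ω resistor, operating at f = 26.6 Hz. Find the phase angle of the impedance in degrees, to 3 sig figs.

ω = 2πf = 167.1 rad/s
X_C = 1/(ωC) = 464 Ω
Parallel: admittances add. Y = 1/R + jωC
Y = (0.0139 + j0.00216) S
|Y| = 0.0141 S → |Z| = 1/|Y| = 71.1 Ω, ∠Z = −∠Y = -8.82°

-8.82°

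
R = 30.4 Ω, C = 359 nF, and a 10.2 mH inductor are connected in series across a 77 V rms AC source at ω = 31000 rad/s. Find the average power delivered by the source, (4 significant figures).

3.456 W

X_L = ωL = 316.2 Ω
X_C = 1/(ωC) = 89.86 Ω
Net reactance X = X_L − X_C = 226.3 Ω
Z = 30.40 + j226.3 Ω
|Z| = √(30.40² + 226.3²) = 228.4 Ω
∠Z = arctan(226.3/30.40) = 82.35°
I = V/|Z| = 337.2 mA
P = VI cos φ = 77 × 0.3372 × cos(82.35°) = 3.456 W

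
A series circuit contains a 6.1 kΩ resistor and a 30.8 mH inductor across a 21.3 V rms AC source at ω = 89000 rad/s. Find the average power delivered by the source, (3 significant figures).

61.9 mW

X_L = ωL = 2740 Ω
Z = 6100 + j2740 Ω
|Z| = √(6100² + 2740²) = 6690 Ω
∠Z = arctan(2740/6100) = 24.2°
I = V/|Z| = 3.18 mA
P = VI cos φ = 21.3 × 0.00318 × cos(24.2°) = 61.9 mW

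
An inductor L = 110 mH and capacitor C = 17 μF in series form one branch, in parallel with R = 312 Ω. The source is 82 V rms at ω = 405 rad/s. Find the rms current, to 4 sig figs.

855.7 mA

X_L = ωL = 44.55 Ω
X_C = 1/(ωC) = 145.2 Ω
Branch 1: Z₁ = R = 312.0 Ω
Branch 2 (series LC): Z₂ = j(X_L − X_C) = −j100.7 Ω
Parallel: Z = Z₁Z₂/(Z₁+Z₂), |Z| = 95.83 Ω, ∠Z = -72.11°
I = V/|Z| = 82/95.83 = 855.7 mA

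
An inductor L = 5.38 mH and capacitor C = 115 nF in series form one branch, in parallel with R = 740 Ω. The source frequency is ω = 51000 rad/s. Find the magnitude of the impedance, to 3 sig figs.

103 Ω

X_L = ωL = 274 Ω
X_C = 1/(ωC) = 171 Ω
Branch 1: Z₁ = R = 740 Ω
Branch 2 (series LC): Z₂ = j(X_L − X_C) = j104 Ω
Parallel: Z = Z₁Z₂/(Z₁+Z₂), |Z| = 103 Ω, ∠Z = 82.0°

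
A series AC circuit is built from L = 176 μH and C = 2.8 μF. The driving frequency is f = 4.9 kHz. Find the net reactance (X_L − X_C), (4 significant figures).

-6.182 Ω

ω = 2πf = 30790 rad/s
X_L = ωL = 5.419 Ω
X_C = 1/(ωC) = 11.60 Ω
X = 5.419 − 11.60 = -6.182 Ω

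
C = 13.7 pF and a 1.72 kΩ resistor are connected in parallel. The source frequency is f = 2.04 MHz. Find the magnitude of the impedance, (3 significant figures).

ω = 2πf = 1.282e+07 rad/s
X_C = 1/(ωC) = 5690 Ω
Parallel: admittances add. Y = 1/R + jωC
Y = (0.000581 + j0.000176) S
|Y| = 0.000607 S → |Z| = 1/|Y| = 1650 Ω, ∠Z = −∠Y = -16.8°

1650 Ω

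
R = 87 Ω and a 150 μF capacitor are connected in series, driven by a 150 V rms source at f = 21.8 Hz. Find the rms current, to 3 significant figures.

ω = 2πf = 137.0 rad/s
X_C = 1/(ωC) = 48.7 Ω
Z = 87.0 − j48.7 Ω
|Z| = √(87.0² + 48.7²) = 99.7 Ω
I = V/|Z| = 150/99.7 = 1.50 A

1.50 A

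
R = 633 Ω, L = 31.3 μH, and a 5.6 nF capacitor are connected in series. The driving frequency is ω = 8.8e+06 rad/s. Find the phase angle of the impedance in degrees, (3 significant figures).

X_L = ωL = 275 Ω
X_C = 1/(ωC) = 20.3 Ω
Net reactance X = X_L − X_C = 255 Ω
Z = 633 + j255 Ω
|Z| = √(633² + 255²) = 682 Ω
∠Z = arctan(255/633) = 22.0°

22.0°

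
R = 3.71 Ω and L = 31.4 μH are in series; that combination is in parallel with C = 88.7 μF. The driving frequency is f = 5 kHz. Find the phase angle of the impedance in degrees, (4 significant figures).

ω = 2πf = 31420 rad/s
X_L = ωL = 0.9865 Ω
X_C = 1/(ωC) = 0.3589 Ω
Branch 1 (R+jX_L): Z₁ = 3.710 + j0.9865 Ω, |Z₁| = 3.839 Ω
Branch 2 (−jX_C): Z₂ = −j0.3589 Ω
Parallel: Z = Z₁Z₂/(Z₁+Z₂), |Z| = 0.3661 Ω, ∠Z = -84.71°

-84.71°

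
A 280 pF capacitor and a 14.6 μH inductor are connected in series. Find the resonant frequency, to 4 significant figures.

2.489 MHz

ω₀ = 1/√(LC) = 1/√(1.46e-05 × 2.8e-10) = 1.564e+07 rad/s
f₀ = ω₀/(2π) = 2.489 MHz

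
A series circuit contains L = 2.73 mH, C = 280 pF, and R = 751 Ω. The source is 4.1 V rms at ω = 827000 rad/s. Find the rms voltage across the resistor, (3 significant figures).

X_L = ωL = 2260 Ω
X_C = 1/(ωC) = 4320 Ω
Net reactance X = X_L − X_C = -2060 Ω
Z = 751 − j2060 Ω
|Z| = √(751² + 2060²) = 2190 Ω
I = V/|Z| = 1.87 mA
V_R = I·|Z_R| = 0.00187 × 751 = 1.40 V

1.40 V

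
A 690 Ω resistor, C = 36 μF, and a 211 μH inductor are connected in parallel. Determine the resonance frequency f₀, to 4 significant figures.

1.826 kHz

ω₀ = 1/√(LC) = 1/√(0.000211 × 3.6e-05) = 11470 rad/s
f₀ = ω₀/(2π) = 1.826 kHz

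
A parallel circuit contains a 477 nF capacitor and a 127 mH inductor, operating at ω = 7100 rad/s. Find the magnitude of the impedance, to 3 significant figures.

439 Ω

X_L = ωL = 902 Ω
X_C = 1/(ωC) = 295 Ω
Parallel: admittances add. Y = 1/(jωL) + jωC
Y = (0 + j0.00228) S
|Y| = 0.00228 S → |Z| = 1/|Y| = 439 Ω, ∠Z = −∠Y = -90.0°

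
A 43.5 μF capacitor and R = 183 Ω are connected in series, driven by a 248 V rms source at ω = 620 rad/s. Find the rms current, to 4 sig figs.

1.328 A

X_C = 1/(ωC) = 37.08 Ω
Z = 183.0 − j37.08 Ω
|Z| = √(183.0² + 37.08²) = 186.7 Ω
I = V/|Z| = 248/186.7 = 1.328 A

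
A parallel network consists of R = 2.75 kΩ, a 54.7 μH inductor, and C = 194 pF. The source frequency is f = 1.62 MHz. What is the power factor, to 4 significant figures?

ω = 2πf = 1.018e+07 rad/s
X_L = ωL = 556.8 Ω
X_C = 1/(ωC) = 506.4 Ω
Parallel: admittances add. Y = 1/R + 1/(jωL) + jωC
Y = (0.0003636 + j0.0001786) S
|Y| = 0.0004051 S → |Z| = 1/|Y| = 2468 Ω, ∠Z = −∠Y = -26.16°
cos φ = cos(-26.16°) = 0.8976

0.8976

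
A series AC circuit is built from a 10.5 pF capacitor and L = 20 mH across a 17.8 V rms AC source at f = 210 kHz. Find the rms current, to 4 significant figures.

ω = 2πf = 1.319e+06 rad/s
X_L = ωL = 26390 Ω
X_C = 1/(ωC) = 72180 Ω
Net reactance X = X_L − X_C = -45790 Ω
Z = − j45790 Ω
|Z| = √(0² + 45790²) = 45790 Ω
I = V/|Z| = 17.8/45790 = 388.7 μA

388.7 μA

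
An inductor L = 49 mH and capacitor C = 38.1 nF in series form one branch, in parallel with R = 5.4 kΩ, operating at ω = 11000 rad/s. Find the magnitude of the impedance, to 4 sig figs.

X_L = ωL = 539.0 Ω
X_C = 1/(ωC) = 2386 Ω
Branch 1: Z₁ = R = 5400 Ω
Branch 2 (series LC): Z₂ = j(X_L − X_C) = −j1847 Ω
Parallel: Z = Z₁Z₂/(Z₁+Z₂), |Z| = 1748 Ω, ∠Z = -71.12°

1748 Ω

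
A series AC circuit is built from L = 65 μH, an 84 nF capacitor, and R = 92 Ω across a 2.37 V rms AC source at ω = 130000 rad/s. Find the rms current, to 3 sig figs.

X_L = ωL = 8.45 Ω
X_C = 1/(ωC) = 91.6 Ω
Net reactance X = X_L − X_C = -83.1 Ω
Z = 92.0 − j83.1 Ω
|Z| = √(92.0² + 83.1²) = 124 Ω
I = V/|Z| = 2.37/124 = 19.1 mA

19.1 mA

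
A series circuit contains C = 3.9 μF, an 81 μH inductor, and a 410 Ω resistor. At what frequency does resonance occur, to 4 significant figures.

ω₀ = 1/√(LC) = 1/√(8.1e-05 × 3.9e-06) = 56260 rad/s
f₀ = ω₀/(2π) = 8.955 kHz

8.955 kHz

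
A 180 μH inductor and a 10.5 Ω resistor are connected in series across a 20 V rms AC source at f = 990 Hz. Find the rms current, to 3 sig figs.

1.89 A

ω = 2πf = 6220 rad/s
X_L = ωL = 1.12 Ω
Z = 10.5 + j1.12 Ω
|Z| = √(10.5² + 1.12²) = 10.6 Ω
I = V/|Z| = 20/10.6 = 1.89 A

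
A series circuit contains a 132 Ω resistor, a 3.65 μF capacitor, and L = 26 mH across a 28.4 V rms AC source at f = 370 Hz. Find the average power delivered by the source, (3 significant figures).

ω = 2πf = 2325 rad/s
X_L = ωL = 60.4 Ω
X_C = 1/(ωC) = 118 Ω
Net reactance X = X_L − X_C = -57.4 Ω
Z = 132 − j57.4 Ω
|Z| = √(132² + 57.4²) = 144 Ω
∠Z = arctan(-57.4/132) = -23.5°
I = V/|Z| = 197 mA
P = VI cos φ = 28.4 × 0.197 × cos(-23.5°) = 5.14 W

5.14 W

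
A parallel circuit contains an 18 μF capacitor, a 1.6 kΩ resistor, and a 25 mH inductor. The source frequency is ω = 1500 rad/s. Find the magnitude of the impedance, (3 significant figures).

X_L = ωL = 37.5 Ω
X_C = 1/(ωC) = 37.0 Ω
Parallel: admittances add. Y = 1/R + 1/(jωL) + jωC
Y = (0.000625 + j0.000333) S
|Y| = 0.000708 S → |Z| = 1/|Y| = 1410 Ω, ∠Z = −∠Y = -28.1°

1410 Ω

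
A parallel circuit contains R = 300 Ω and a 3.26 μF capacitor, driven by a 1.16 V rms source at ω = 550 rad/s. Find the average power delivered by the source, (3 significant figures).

X_C = 1/(ωC) = 558 Ω
Parallel: admittances add. Y = 1/R + jωC
Y = (0.00333 + j0.00179) S
|Y| = 0.00378 S → |Z| = 1/|Y| = 264 Ω, ∠Z = −∠Y = -28.3°
I = V/|Z| = 4.39 mA
P = VI cos φ = 1.16 × 0.00439 × cos(-28.3°) = 4.49 mW

4.49 mW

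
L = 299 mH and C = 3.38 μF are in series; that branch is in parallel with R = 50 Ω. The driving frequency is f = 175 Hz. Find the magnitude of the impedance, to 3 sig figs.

38.3 Ω

ω = 2πf = 1100 rad/s
X_L = ωL = 329 Ω
X_C = 1/(ωC) = 269 Ω
Branch 1: Z₁ = R = 50.0 Ω
Branch 2 (series LC): Z₂ = j(X_L − X_C) = j59.7 Ω
Parallel: Z = Z₁Z₂/(Z₁+Z₂), |Z| = 38.3 Ω, ∠Z = 39.9°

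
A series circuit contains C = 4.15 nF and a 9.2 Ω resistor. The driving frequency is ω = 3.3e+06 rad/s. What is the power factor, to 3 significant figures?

X_C = 1/(ωC) = 73.0 Ω
Z = 9.20 − j73.0 Ω
|Z| = √(9.20² + 73.0²) = 73.6 Ω
∠Z = arctan(-73.0/9.20) = -82.8°
cos φ = cos(-82.8°) = 0.125

0.125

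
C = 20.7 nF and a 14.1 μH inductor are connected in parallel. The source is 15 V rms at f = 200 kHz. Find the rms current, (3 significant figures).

456 mA

ω = 2πf = 1.257e+06 rad/s
X_L = ωL = 17.7 Ω
X_C = 1/(ωC) = 38.4 Ω
Parallel: admittances add. Y = 1/(jωL) + jωC
Y = (0 − j0.0304) S
|Y| = 0.0304 S → |Z| = 1/|Y| = 32.9 Ω, ∠Z = −∠Y = 90.0°
I = V/|Z| = 15/32.9 = 456 mA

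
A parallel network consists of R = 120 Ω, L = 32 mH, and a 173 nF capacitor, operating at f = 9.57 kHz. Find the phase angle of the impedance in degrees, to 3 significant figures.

ω = 2πf = 60130 rad/s
X_L = ωL = 1920 Ω
X_C = 1/(ωC) = 96.1 Ω
Parallel: admittances add. Y = 1/R + 1/(jωL) + jωC
Y = (0.00833 + j0.00988) S
|Y| = 0.0129 S → |Z| = 1/|Y| = 77.4 Ω, ∠Z = −∠Y = -49.9°

-49.9°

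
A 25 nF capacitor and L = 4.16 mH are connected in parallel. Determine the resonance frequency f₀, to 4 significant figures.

15.61 kHz

ω₀ = 1/√(LC) = 1/√(0.00416 × 2.5e-08) = 98060 rad/s
f₀ = ω₀/(2π) = 15.61 kHz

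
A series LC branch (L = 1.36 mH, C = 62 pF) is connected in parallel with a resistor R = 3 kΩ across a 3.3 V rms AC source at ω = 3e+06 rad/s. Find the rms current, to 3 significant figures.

X_L = ωL = 4080 Ω
X_C = 1/(ωC) = 5380 Ω
Branch 1: Z₁ = R = 3000 Ω
Branch 2 (series LC): Z₂ = j(X_L − X_C) = −j1300 Ω
Parallel: Z = Z₁Z₂/(Z₁+Z₂), |Z| = 1190 Ω, ∠Z = -66.6°
I = V/|Z| = 3.3/1190 = 2.77 mA

2.77 mA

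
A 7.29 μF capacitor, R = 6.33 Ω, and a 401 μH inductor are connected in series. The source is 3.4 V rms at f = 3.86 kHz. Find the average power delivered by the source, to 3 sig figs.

1.29 W

ω = 2πf = 24250 rad/s
X_L = ωL = 9.73 Ω
X_C = 1/(ωC) = 5.66 Ω
Net reactance X = X_L − X_C = 4.07 Ω
Z = 6.33 + j4.07 Ω
|Z| = √(6.33² + 4.07²) = 7.53 Ω
∠Z = arctan(4.07/6.33) = 32.7°
I = V/|Z| = 452 mA
P = VI cos φ = 3.4 × 0.452 × cos(32.7°) = 1.29 W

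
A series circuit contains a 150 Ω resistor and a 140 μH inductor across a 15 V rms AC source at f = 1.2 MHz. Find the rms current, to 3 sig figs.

ω = 2πf = 7.54e+06 rad/s
X_L = ωL = 1060 Ω
Z = 150 + j1060 Ω
|Z| = √(150² + 1060²) = 1070 Ω
I = V/|Z| = 15/1070 = 14.1 mA

14.1 mA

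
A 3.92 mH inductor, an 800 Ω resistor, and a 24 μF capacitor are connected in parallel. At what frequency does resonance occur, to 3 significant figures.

ω₀ = 1/√(LC) = 1/√(0.00392 × 2.4e-05) = 3260 rad/s
f₀ = ω₀/(2π) = 519 Hz

519 Hz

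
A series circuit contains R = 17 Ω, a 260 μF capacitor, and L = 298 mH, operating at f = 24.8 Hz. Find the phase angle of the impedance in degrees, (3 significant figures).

ω = 2πf = 155.8 rad/s
X_L = ωL = 46.4 Ω
X_C = 1/(ωC) = 24.7 Ω
Net reactance X = X_L − X_C = 21.8 Ω
Z = 17.0 + j21.8 Ω
|Z| = √(17.0² + 21.8²) = 27.6 Ω
∠Z = arctan(21.8/17.0) = 52.0°

52.0°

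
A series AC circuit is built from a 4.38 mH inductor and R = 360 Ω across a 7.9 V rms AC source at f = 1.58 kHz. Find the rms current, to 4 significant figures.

ω = 2πf = 9927 rad/s
X_L = ωL = 43.48 Ω
Z = 360.0 + j43.48 Ω
|Z| = √(360.0² + 43.48²) = 362.6 Ω
I = V/|Z| = 7.9/362.6 = 21.79 mA

21.79 mA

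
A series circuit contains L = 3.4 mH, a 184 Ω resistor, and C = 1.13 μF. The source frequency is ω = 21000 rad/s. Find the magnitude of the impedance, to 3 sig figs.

186 Ω

X_L = ωL = 71.4 Ω
X_C = 1/(ωC) = 42.1 Ω
Net reactance X = X_L − X_C = 29.3 Ω
Z = 184 + j29.3 Ω
|Z| = √(184² + 29.3²) = 186 Ω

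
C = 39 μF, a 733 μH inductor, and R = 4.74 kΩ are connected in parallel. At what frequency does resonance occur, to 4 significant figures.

941.3 Hz

ω₀ = 1/√(LC) = 1/√(0.000733 × 3.9e-05) = 5914 rad/s
f₀ = ω₀/(2π) = 941.3 Hz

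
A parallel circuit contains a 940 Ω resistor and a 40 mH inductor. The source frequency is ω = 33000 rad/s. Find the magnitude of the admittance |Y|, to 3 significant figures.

1.31 mS

X_L = ωL = 1320 Ω
Parallel: admittances add. Y = 1/R + 1/(jωL)
Y = (0.00106 − j0.000758) S
|Y| = 0.00131 S → |Z| = 1/|Y| = 766 Ω, ∠Z = −∠Y = 35.5°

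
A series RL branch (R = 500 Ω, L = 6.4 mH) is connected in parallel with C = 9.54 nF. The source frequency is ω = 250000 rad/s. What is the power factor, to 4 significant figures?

0.09754

X_L = ωL = 1600 Ω
X_C = 1/(ωC) = 419.3 Ω
Branch 1 (R+jX_L): Z₁ = 500.0 + j1600 Ω, |Z₁| = 1676 Ω
Branch 2 (−jX_C): Z₂ = −j419.3 Ω
Parallel: Z = Z₁Z₂/(Z₁+Z₂), |Z| = 548.2 Ω, ∠Z = -84.40°
cos φ = cos(-84.40°) = 0.09754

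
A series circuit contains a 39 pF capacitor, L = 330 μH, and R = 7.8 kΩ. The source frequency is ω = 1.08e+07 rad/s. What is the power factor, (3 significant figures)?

0.989

X_L = ωL = 3560 Ω
X_C = 1/(ωC) = 2370 Ω
Net reactance X = X_L − X_C = 1190 Ω
Z = 7800 + j1190 Ω
|Z| = √(7800² + 1190²) = 7890 Ω
∠Z = arctan(1190/7800) = 8.67°
cos φ = cos(8.67°) = 0.989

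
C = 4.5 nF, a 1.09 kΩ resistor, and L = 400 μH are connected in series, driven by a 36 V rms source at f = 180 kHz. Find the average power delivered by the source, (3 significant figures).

1.13 W

ω = 2πf = 1.131e+06 rad/s
X_L = ωL = 452 Ω
X_C = 1/(ωC) = 196 Ω
Net reactance X = X_L − X_C = 256 Ω
Z = 1090 + j256 Ω
|Z| = √(1090² + 256²) = 1120 Ω
∠Z = arctan(256/1090) = 13.2°
I = V/|Z| = 32.2 mA
P = VI cos φ = 36 × 0.0322 × cos(13.2°) = 1.13 W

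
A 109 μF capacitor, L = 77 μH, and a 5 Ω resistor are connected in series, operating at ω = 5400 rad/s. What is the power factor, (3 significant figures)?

X_L = ωL = 0.416 Ω
X_C = 1/(ωC) = 1.70 Ω
Net reactance X = X_L − X_C = -1.28 Ω
Z = 5.00 − j1.28 Ω
|Z| = √(5.00² + 1.28²) = 5.16 Ω
∠Z = arctan(-1.28/5.00) = -14.4°
cos φ = cos(-14.4°) = 0.969

0.969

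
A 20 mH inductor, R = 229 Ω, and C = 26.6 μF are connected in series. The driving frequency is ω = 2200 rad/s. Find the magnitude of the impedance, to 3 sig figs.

X_L = ωL = 44.0 Ω
X_C = 1/(ωC) = 17.1 Ω
Net reactance X = X_L − X_C = 26.9 Ω
Z = 229 + j26.9 Ω
|Z| = √(229² + 26.9²) = 231 Ω

231 Ω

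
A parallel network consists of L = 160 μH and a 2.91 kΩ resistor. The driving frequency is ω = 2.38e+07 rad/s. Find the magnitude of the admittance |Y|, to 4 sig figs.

X_L = ωL = 3808 Ω
Parallel: admittances add. Y = 1/R + 1/(jωL)
Y = (0.0003436 − j0.0002626) S
|Y| = 0.0004325 S → |Z| = 1/|Y| = 2312 Ω, ∠Z = −∠Y = 37.39°

432.5 μS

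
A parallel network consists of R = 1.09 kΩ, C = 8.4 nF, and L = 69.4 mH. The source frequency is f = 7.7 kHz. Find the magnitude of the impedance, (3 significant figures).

ω = 2πf = 48380 rad/s
X_L = ωL = 3360 Ω
X_C = 1/(ωC) = 2460 Ω
Parallel: admittances add. Y = 1/R + 1/(jωL) + jωC
Y = (0.000917 + j0.000109) S
|Y| = 0.000924 S → |Z| = 1/|Y| = 1080 Ω, ∠Z = −∠Y = -6.75°

1080 Ω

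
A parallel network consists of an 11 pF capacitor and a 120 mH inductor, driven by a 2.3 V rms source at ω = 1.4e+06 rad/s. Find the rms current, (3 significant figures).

21.7 μA

X_L = ωL = 168000 Ω
X_C = 1/(ωC) = 64900 Ω
Parallel: admittances add. Y = 1/(jωL) + jωC
Y = (0 + j9.45e-06) S
|Y| = 9.45e-06 S → |Z| = 1/|Y| = 106000 Ω, ∠Z = −∠Y = -90.0°
I = V/|Z| = 2.3/106000 = 21.7 μA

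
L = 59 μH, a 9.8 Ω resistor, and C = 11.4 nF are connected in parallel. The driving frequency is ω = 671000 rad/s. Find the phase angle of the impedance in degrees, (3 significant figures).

9.79°

X_L = ωL = 39.6 Ω
X_C = 1/(ωC) = 131 Ω
Parallel: admittances add. Y = 1/R + 1/(jωL) + jωC
Y = (0.102 − j0.0176) S
|Y| = 0.104 S → |Z| = 1/|Y| = 9.66 Ω, ∠Z = −∠Y = 9.79°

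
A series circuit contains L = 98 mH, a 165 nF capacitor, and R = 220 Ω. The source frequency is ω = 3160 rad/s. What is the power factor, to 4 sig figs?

0.1355

X_L = ωL = 309.7 Ω
X_C = 1/(ωC) = 1918 Ω
Net reactance X = X_L − X_C = -1608 Ω
Z = 220.0 − j1608 Ω
|Z| = √(220.0² + 1608²) = 1623 Ω
∠Z = arctan(-1608/220.0) = -82.21°
cos φ = cos(-82.21°) = 0.1355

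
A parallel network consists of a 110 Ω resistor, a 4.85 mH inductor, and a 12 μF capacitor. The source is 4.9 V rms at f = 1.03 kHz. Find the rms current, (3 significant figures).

ω = 2πf = 6472 rad/s
X_L = ωL = 31.4 Ω
X_C = 1/(ωC) = 12.9 Ω
Parallel: admittances add. Y = 1/R + 1/(jωL) + jωC
Y = (0.00909 + j0.0458) S
|Y| = 0.0467 S → |Z| = 1/|Y| = 21.4 Ω, ∠Z = −∠Y = -78.8°
I = V/|Z| = 4.9/21.4 = 229 mA

229 mA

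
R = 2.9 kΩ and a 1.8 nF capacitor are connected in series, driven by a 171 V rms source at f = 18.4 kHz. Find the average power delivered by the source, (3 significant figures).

2.69 W

ω = 2πf = 115600 rad/s
X_C = 1/(ωC) = 4810 Ω
Z = 2900 − j4810 Ω
|Z| = √(2900² + 4810²) = 5610 Ω
∠Z = arctan(-4810/2900) = -58.9°
I = V/|Z| = 30.5 mA
P = VI cos φ = 171 × 0.0305 × cos(-58.9°) = 2.69 W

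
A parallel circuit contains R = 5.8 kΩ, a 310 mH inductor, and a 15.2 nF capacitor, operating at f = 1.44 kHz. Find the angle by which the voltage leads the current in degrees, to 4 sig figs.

51.79°

ω = 2πf = 9048 rad/s
X_L = ωL = 2805 Ω
X_C = 1/(ωC) = 7271 Ω
Parallel: admittances add. Y = 1/R + 1/(jωL) + jωC
Y = (0.0001724 − j0.0002190) S
|Y| = 0.0002787 S → |Z| = 1/|Y| = 3588 Ω, ∠Z = −∠Y = 51.79°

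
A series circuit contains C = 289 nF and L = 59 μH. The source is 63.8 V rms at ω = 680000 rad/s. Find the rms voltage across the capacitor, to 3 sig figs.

X_L = ωL = 40.1 Ω
X_C = 1/(ωC) = 5.09 Ω
Net reactance X = X_L − X_C = 35.0 Ω
Z = j35.0 Ω
|Z| = √(0² + 35.0²) = 35.0 Ω
I = V/|Z| = 1.82 A
V_C = I·|Z_C| = 1.82 × 5.09 = 9.27 V

9.27 V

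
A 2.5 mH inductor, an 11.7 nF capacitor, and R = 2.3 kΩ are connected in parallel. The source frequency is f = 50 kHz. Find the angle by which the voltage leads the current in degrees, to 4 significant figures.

-79.74°

ω = 2πf = 314200 rad/s
X_L = ωL = 785.4 Ω
X_C = 1/(ωC) = 272.1 Ω
Parallel: admittances add. Y = 1/R + 1/(jωL) + jωC
Y = (0.0004348 + j0.002402) S
|Y| = 0.002441 S → |Z| = 1/|Y| = 409.6 Ω, ∠Z = −∠Y = -79.74°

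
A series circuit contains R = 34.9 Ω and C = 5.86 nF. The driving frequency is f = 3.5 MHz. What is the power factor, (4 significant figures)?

ω = 2πf = 2.199e+07 rad/s
X_C = 1/(ωC) = 7.760 Ω
Z = 34.90 − j7.760 Ω
|Z| = √(34.90² + 7.760²) = 35.75 Ω
∠Z = arctan(-7.760/34.90) = -12.54°
cos φ = cos(-12.54°) = 0.9762

0.9762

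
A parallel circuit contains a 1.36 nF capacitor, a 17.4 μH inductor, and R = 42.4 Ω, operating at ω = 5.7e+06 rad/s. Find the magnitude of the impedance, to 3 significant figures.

42.2 Ω

X_L = ωL = 99.2 Ω
X_C = 1/(ωC) = 129 Ω
Parallel: admittances add. Y = 1/R + 1/(jωL) + jωC
Y = (0.0236 − j0.00233) S
|Y| = 0.0237 S → |Z| = 1/|Y| = 42.2 Ω, ∠Z = −∠Y = 5.64°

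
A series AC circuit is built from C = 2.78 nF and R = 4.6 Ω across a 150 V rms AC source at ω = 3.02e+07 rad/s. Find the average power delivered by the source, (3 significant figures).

635 W

X_C = 1/(ωC) = 11.9 Ω
Z = 4.60 − j11.9 Ω
|Z| = √(4.60² + 11.9²) = 12.8 Ω
∠Z = arctan(-11.9/4.60) = -68.9°
I = V/|Z| = 11.7 A
P = VI cos φ = 150 × 11.7 × cos(-68.9°) = 635 W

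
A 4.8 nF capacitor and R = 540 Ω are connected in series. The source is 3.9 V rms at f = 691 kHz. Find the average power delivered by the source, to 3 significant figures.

27.9 mW

ω = 2πf = 4.342e+06 rad/s
X_C = 1/(ωC) = 48.0 Ω
Z = 540 − j48.0 Ω
|Z| = √(540² + 48.0²) = 542 Ω
∠Z = arctan(-48.0/540) = -5.08°
I = V/|Z| = 7.19 mA
P = VI cos φ = 3.9 × 0.00719 × cos(-5.08°) = 27.9 mW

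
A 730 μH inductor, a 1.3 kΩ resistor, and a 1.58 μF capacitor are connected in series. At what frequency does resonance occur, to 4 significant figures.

ω₀ = 1/√(LC) = 1/√(0.00073 × 1.58e-06) = 29440 rad/s
f₀ = ω₀/(2π) = 4.686 kHz

4.686 kHz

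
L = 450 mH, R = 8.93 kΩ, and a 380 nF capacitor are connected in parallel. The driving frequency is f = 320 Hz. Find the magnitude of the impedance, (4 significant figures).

2785 Ω

ω = 2πf = 2011 rad/s
X_L = ωL = 904.8 Ω
X_C = 1/(ωC) = 1309 Ω
Parallel: admittances add. Y = 1/R + 1/(jωL) + jωC
Y = (0.0001120 − j0.0003412) S
|Y| = 0.0003591 S → |Z| = 1/|Y| = 2785 Ω, ∠Z = −∠Y = 71.83°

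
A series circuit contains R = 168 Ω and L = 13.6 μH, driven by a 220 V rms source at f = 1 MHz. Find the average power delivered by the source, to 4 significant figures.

ω = 2πf = 6.283e+06 rad/s
X_L = ωL = 85.45 Ω
Z = 168.0 + j85.45 Ω
|Z| = √(168.0² + 85.45²) = 188.5 Ω
∠Z = arctan(85.45/168.0) = 26.96°
I = V/|Z| = 1.167 A
P = VI cos φ = 220 × 1.167 × cos(26.96°) = 228.9 W

228.9 W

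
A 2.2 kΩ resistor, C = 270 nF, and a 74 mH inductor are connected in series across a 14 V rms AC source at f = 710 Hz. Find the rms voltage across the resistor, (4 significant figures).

ω = 2πf = 4461 rad/s
X_L = ωL = 330.1 Ω
X_C = 1/(ωC) = 830.2 Ω
Net reactance X = X_L − X_C = -500.1 Ω
Z = 2200 − j500.1 Ω
|Z| = √(2200² + 500.1²) = 2256 Ω
I = V/|Z| = 6.205 mA
V_R = I·|Z_R| = 0.006205 × 2200 = 13.65 V

13.65 V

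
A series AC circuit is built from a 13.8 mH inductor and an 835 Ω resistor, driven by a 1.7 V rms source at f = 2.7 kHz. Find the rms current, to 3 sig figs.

1.96 mA

ω = 2πf = 16960 rad/s
X_L = ωL = 234 Ω
Z = 835 + j234 Ω
|Z| = √(835² + 234²) = 867 Ω
I = V/|Z| = 1.7/867 = 1.96 mA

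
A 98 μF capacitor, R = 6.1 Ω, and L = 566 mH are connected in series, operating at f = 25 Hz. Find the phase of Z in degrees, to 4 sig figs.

ω = 2πf = 157.1 rad/s
X_L = ωL = 88.91 Ω
X_C = 1/(ωC) = 64.96 Ω
Net reactance X = X_L − X_C = 23.95 Ω
Z = 6.100 + j23.95 Ω
|Z| = √(6.100² + 23.95²) = 24.71 Ω
∠Z = arctan(23.95/6.100) = 75.71°

75.71°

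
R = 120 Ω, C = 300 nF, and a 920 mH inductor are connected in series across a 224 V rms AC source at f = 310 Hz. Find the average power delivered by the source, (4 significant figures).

ω = 2πf = 1948 rad/s
X_L = ωL = 1792 Ω
X_C = 1/(ωC) = 1711 Ω
Net reactance X = X_L − X_C = 80.62 Ω
Z = 120.0 + j80.62 Ω
|Z| = √(120.0² + 80.62²) = 144.6 Ω
∠Z = arctan(80.62/120.0) = 33.89°
I = V/|Z| = 1.549 A
P = VI cos φ = 224 × 1.549 × cos(33.89°) = 288.1 W

288.1 W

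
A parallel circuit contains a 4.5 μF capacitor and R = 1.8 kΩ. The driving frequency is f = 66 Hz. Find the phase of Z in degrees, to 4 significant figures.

ω = 2πf = 414.7 rad/s
X_C = 1/(ωC) = 535.9 Ω
Parallel: admittances add. Y = 1/R + jωC
Y = (0.0005556 + j0.001866) S
|Y| = 0.001947 S → |Z| = 1/|Y| = 513.6 Ω, ∠Z = −∠Y = -73.42°

-73.42°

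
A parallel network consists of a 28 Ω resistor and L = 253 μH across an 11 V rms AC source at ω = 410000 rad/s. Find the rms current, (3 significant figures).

X_L = ωL = 104 Ω
Parallel: admittances add. Y = 1/R + 1/(jωL)
Y = (0.0357 − j0.00964) S
|Y| = 0.0370 S → |Z| = 1/|Y| = 27.0 Ω, ∠Z = −∠Y = 15.1°
I = V/|Z| = 11/27.0 = 407 mA

407 mA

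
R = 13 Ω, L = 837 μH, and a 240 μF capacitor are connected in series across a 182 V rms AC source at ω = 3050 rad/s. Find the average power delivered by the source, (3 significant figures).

X_L = ωL = 2.55 Ω
X_C = 1/(ωC) = 1.37 Ω
Net reactance X = X_L − X_C = 1.19 Ω
Z = 13.0 + j1.19 Ω
|Z| = √(13.0² + 1.19²) = 13.1 Ω
∠Z = arctan(1.19/13.0) = 5.22°
I = V/|Z| = 13.9 A
P = VI cos φ = 182 × 13.9 × cos(5.22°) = 2.53 kW

2.53 kW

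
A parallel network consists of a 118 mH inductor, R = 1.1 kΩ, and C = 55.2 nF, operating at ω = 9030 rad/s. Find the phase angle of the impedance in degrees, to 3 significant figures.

X_L = ωL = 1070 Ω
X_C = 1/(ωC) = 2010 Ω
Parallel: admittances add. Y = 1/R + 1/(jωL) + jωC
Y = (0.000909 − j0.000440) S
|Y| = 0.00101 S → |Z| = 1/|Y| = 990 Ω, ∠Z = −∠Y = 25.8°

25.8°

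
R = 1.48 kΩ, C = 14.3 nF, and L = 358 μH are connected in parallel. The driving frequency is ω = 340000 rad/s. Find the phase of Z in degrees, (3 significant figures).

78.6°

X_L = ωL = 122 Ω
X_C = 1/(ωC) = 206 Ω
Parallel: admittances add. Y = 1/R + 1/(jωL) + jωC
Y = (0.000676 − j0.00335) S
|Y| = 0.00342 S → |Z| = 1/|Y| = 292 Ω, ∠Z = −∠Y = 78.6°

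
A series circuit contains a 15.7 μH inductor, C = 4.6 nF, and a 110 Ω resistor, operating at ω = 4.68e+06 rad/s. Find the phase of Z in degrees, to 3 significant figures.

X_L = ωL = 73.5 Ω
X_C = 1/(ωC) = 46.5 Ω
Net reactance X = X_L − X_C = 27.0 Ω
Z = 110 + j27.0 Ω
|Z| = √(110² + 27.0²) = 113 Ω
∠Z = arctan(27.0/110) = 13.8°

13.8°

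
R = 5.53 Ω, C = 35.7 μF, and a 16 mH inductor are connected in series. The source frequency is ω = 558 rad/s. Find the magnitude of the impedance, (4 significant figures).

X_L = ωL = 8.928 Ω
X_C = 1/(ωC) = 50.20 Ω
Net reactance X = X_L − X_C = -41.27 Ω
Z = 5.530 − j41.27 Ω
|Z| = √(5.530² + 41.27²) = 41.64 Ω

41.64 Ω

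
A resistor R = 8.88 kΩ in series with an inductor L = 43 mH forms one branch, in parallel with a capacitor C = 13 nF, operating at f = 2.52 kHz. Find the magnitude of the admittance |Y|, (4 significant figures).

ω = 2πf = 15830 rad/s
X_L = ωL = 680.8 Ω
X_C = 1/(ωC) = 4858 Ω
Branch 1 (R+jX_L): Z₁ = 8880 + j680.8 Ω, |Z₁| = 8906 Ω
Branch 2 (−jX_C): Z₂ = −j4858 Ω
Parallel: Z = Z₁Z₂/(Z₁+Z₂), |Z| = 4409 Ω, ∠Z = -60.42°
|Y| = 1/|Z| = 226.8 μS

226.8 μS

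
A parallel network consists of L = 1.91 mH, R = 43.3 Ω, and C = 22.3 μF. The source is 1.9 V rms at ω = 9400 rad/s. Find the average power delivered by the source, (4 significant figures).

83.37 mW

X_L = ωL = 17.95 Ω
X_C = 1/(ωC) = 4.771 Ω
Parallel: admittances add. Y = 1/R + 1/(jωL) + jωC
Y = (0.02309 + j0.1539) S
|Y| = 0.1556 S → |Z| = 1/|Y| = 6.425 Ω, ∠Z = −∠Y = -81.47°
I = V/|Z| = 295.7 mA
P = VI cos φ = 1.9 × 0.2957 × cos(-81.47°) = 83.37 mW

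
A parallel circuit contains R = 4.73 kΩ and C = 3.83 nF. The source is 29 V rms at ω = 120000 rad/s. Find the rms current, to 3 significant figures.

X_C = 1/(ωC) = 2180 Ω
Parallel: admittances add. Y = 1/R + jωC
Y = (0.000211 + j0.000460) S
|Y| = 0.000506 S → |Z| = 1/|Y| = 1980 Ω, ∠Z = −∠Y = -65.3°
I = V/|Z| = 29/1980 = 14.7 mA

14.7 mA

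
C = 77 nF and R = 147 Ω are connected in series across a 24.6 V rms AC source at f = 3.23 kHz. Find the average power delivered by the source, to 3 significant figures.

206 mW

ω = 2πf = 20290 rad/s
X_C = 1/(ωC) = 640 Ω
Z = 147 − j640 Ω
|Z| = √(147² + 640²) = 657 Ω
∠Z = arctan(-640/147) = -77.1°
I = V/|Z| = 37.5 mA
P = VI cos φ = 24.6 × 0.0375 × cos(-77.1°) = 206 mW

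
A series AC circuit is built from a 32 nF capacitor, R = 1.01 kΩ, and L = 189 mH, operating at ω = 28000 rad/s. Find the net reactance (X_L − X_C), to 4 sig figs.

4176 Ω

X_L = ωL = 5292 Ω
X_C = 1/(ωC) = 1116 Ω
X = 5292 − 1116 = 4176 Ω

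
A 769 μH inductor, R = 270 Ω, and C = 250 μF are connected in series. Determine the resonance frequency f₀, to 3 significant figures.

ω₀ = 1/√(LC) = 1/√(0.000769 × 0.00025) = 2281 rad/s
f₀ = ω₀/(2π) = 363 Hz

363 Hz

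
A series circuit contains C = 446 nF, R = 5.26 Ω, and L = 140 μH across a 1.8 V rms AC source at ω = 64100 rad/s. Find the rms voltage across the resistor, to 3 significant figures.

X_L = ωL = 8.97 Ω
X_C = 1/(ωC) = 35.0 Ω
Net reactance X = X_L − X_C = -26.0 Ω
Z = 5.26 − j26.0 Ω
|Z| = √(5.26² + 26.0²) = 26.5 Ω
I = V/|Z| = 67.8 mA
V_R = I·|Z_R| = 0.0678 × 5.26 = 0.357 V

0.357 V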